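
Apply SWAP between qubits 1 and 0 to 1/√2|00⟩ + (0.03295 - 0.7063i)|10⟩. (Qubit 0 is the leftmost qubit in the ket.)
1/√2|00⟩ + (0.03295 - 0.7063i)|01⟩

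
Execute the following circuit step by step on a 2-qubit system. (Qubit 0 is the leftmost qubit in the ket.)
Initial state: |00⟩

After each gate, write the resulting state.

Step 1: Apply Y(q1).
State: i|01⟩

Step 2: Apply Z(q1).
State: -i|01⟩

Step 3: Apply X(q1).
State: -i|00⟩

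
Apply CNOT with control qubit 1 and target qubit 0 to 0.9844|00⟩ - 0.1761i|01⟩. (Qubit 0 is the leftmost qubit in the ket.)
0.9844|00⟩ - 0.1761i|11⟩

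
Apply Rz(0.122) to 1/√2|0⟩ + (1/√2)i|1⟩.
(0.7058 - 0.04311i)|0⟩ + (-0.04311 + 0.7058i)|1⟩

Rz(0.122) = [[e^(−iθ/2), 0], [0, e^(iθ/2)]] with e^(±iθ/2) = cos(θ/2) ± i·sin(θ/2); θ = 0.122, cos(θ/2) ≈ 0.99814, sin(θ/2) ≈ 0.0609622.
With a = amp(|0⟩) = 1/√2 and b = amp(|1⟩) = (1/√2)i:
new amp(|0⟩) = (0.99814 - 0.0609622i)·a = (0.7058 - 0.04311i)
new amp(|1⟩) = (0.99814 + 0.0609622i)·b = (-0.04311 + 0.7058i)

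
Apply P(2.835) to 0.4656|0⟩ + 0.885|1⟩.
0.4656|0⟩ + (-0.8437 + 0.2671i)|1⟩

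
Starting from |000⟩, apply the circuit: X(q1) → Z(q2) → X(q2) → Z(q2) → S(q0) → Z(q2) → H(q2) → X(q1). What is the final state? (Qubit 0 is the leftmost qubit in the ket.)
1/√2|000⟩ - 1/√2|001⟩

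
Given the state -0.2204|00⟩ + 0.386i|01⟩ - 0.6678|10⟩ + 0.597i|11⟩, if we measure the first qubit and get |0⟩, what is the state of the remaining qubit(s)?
-0.4958|0⟩ + 0.8684i|1⟩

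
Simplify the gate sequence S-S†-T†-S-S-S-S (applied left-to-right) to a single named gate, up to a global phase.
T†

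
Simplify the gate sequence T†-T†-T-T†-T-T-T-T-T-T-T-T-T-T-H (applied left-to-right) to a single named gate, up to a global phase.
H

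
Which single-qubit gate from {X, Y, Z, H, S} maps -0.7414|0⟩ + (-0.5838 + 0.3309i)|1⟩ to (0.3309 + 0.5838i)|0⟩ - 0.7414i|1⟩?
Y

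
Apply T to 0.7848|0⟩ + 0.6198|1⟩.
0.7848|0⟩ + (0.4383 + 0.4383i)|1⟩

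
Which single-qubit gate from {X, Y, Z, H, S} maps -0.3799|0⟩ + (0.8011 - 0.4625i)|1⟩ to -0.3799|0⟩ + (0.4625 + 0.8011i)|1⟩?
S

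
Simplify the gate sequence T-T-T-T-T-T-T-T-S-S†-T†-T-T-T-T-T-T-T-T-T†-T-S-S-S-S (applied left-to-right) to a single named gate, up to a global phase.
T†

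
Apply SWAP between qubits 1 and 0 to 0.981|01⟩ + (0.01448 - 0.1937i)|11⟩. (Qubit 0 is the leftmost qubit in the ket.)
0.981|10⟩ + (0.01448 - 0.1937i)|11⟩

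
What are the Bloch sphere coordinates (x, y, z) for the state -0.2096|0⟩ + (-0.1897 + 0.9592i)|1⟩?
(0.07952, -0.4021, -0.9121)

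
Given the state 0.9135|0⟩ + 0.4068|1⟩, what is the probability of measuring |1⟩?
0.1655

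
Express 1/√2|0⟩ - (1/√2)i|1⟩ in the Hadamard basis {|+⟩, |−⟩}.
(1/2 - (1/2)i)|+⟩ + (1/2 + (1/2)i)|−⟩

With |ψ⟩ = α|0⟩ + β|1⟩, the Hadamard-basis coefficients are ⟨+|ψ⟩ = (α + β)/√2 and ⟨−|ψ⟩ = (α − β)/√2.
Here α = 1/√2, β = -(1/√2)i: (α + β)/√2 = (1/2 - (1/2)i), (α − β)/√2 = (1/2 + (1/2)i).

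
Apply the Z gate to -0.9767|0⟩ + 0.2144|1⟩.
-0.9767|0⟩ - 0.2144|1⟩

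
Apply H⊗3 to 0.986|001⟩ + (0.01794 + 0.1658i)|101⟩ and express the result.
(0.3549 + 0.05862i)|000⟩ + (-0.3549 - 0.05862i)|001⟩ + (0.3549 + 0.05862i)|010⟩ + (-0.3549 - 0.05862i)|011⟩ + (0.3423 - 0.05862i)|100⟩ + (-0.3423 + 0.05862i)|101⟩ + (0.3423 - 0.05862i)|110⟩ + (-0.3423 + 0.05862i)|111⟩

H⊗3 gives amp(|y⟩) = (1/2√2) Σ_x (−1)^(x·y) amp(|x⟩), where x·y is the number of positions in which both x and y have a 1.
|000⟩: (0.986 + (0.01794 + 0.1658i))/(2√2) = (0.3549 + 0.05862i)
|001⟩: (-0.986 - (0.01794 + 0.1658i))/(2√2) = (-0.3549 - 0.05862i)
|010⟩: (0.986 + (0.01794 + 0.1658i))/(2√2) = (0.3549 + 0.05862i)
|011⟩: (-0.986 - (0.01794 + 0.1658i))/(2√2) = (-0.3549 - 0.05862i)
|100⟩: (0.986 - (0.01794 + 0.1658i))/(2√2) = (0.3423 - 0.05862i)
|101⟩: (-0.986 + (0.01794 + 0.1658i))/(2√2) = (-0.3423 + 0.05862i)
|110⟩: (0.986 - (0.01794 + 0.1658i))/(2√2) = (0.3423 - 0.05862i)
|111⟩: (-0.986 + (0.01794 + 0.1658i))/(2√2) = (-0.3423 + 0.05862i)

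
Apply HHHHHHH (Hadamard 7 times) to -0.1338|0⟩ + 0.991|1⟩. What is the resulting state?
0.6061|0⟩ - 0.7954|1⟩

H² = I, so H^7 = H: a single Hadamard. With (a, b) = (-0.1338, 0.991), H gives ((a + b)/√2, (a − b)/√2) = (0.6061, -0.7954).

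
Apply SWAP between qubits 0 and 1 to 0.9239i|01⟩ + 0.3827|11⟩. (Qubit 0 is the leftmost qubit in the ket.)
0.9239i|10⟩ + 0.3827|11⟩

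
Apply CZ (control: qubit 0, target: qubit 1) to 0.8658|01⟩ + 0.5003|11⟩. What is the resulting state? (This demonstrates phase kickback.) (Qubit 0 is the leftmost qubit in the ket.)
0.8658|01⟩ - 0.5003|11⟩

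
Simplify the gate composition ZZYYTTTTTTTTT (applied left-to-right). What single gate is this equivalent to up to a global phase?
T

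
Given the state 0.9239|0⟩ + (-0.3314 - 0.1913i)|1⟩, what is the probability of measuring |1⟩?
0.1464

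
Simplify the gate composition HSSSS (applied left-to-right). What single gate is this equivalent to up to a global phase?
H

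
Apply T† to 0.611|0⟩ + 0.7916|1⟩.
0.611|0⟩ + (0.5597 - 0.5597i)|1⟩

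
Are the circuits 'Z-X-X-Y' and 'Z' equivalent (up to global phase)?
No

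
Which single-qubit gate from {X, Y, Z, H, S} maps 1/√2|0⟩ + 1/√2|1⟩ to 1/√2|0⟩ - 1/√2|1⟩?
Z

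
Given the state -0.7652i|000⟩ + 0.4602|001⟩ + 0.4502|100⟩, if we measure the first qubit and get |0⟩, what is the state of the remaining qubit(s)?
-0.857i|00⟩ + 0.5154|01⟩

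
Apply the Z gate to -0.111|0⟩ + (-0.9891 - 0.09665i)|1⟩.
-0.111|0⟩ + (0.9891 + 0.09665i)|1⟩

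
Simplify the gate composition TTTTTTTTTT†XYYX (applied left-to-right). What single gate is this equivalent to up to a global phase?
I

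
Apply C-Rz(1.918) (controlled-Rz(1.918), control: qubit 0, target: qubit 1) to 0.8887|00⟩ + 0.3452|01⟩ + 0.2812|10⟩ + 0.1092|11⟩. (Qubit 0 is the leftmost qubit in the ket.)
0.8887|00⟩ + 0.3452|01⟩ + (0.1615 - 0.2302i)|10⟩ + (0.06272 + 0.08939i)|11⟩

C-Rz(1.918) leaves the control-|0⟩ kets |00⟩, |01⟩ unchanged and applies Rz(1.918) to qubit 1 on the control-|1⟩ pair (|10⟩, |11⟩).
Rz(1.918) = [[e^(−iθ/2), 0], [0, e^(iθ/2)]] with e^(±iθ/2) = cos(θ/2) ± i·sin(θ/2); θ = 1.918, cos(θ/2) ≈ 0.574339, sin(θ/2) ≈ 0.818618.
With a = amp(|10⟩) = 0.2812 and b = amp(|11⟩) = 0.1092:
new amp(|10⟩) = (0.574339 - 0.818618i)·a = (0.1615 - 0.2302i)
new amp(|11⟩) = (0.574339 + 0.818618i)·b = (0.06272 + 0.08939i)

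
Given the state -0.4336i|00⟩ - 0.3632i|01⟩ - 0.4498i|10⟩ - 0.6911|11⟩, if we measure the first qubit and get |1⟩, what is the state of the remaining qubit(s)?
-0.5455i|0⟩ - 0.8381|1⟩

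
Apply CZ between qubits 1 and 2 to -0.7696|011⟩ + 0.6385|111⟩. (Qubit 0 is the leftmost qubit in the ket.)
0.7696|011⟩ - 0.6385|111⟩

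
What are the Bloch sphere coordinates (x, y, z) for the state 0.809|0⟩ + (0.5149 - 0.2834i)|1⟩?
(0.8331, -0.4585, 0.309)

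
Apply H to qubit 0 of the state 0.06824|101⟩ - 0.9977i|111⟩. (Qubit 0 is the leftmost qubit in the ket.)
0.04825|001⟩ - 0.7055i|011⟩ - 0.04825|101⟩ + 0.7055i|111⟩

H on qubit 0 mixes each pair of kets that differ only in qubit 0: amplitudes (a, b) of (|…0…⟩, |…1…⟩) become ((a + b)/√2, (a − b)/√2). Kets absent from the input have amplitude 0.
(|001⟩, |101⟩): (a, b) = (0, 0.06824) → (0.04825, -0.04825)
(|011⟩, |111⟩): (a, b) = (0, -0.9977i) → (-0.7055i, 0.7055i)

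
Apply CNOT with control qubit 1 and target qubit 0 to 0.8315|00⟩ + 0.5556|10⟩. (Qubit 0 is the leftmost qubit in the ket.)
0.8315|00⟩ + 0.5556|10⟩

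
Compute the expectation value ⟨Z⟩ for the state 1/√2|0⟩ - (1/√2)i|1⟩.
0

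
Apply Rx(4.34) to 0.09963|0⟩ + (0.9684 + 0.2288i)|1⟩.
(0.1327 - 0.7997i)|0⟩ + (-0.5462 - 0.2113i)|1⟩

Rx(4.34) = [[cos(θ/2), −i·sin(θ/2)], [−i·sin(θ/2), cos(θ/2)]]; θ = 4.34, cos(θ/2) ≈ -0.563985, sin(θ/2) ≈ 0.825785.
With a = amp(|0⟩) = 0.09963 and b = amp(|1⟩) = (0.9684 + 0.2288i):
new amp(|0⟩) = (-0.563985)·a + (-0.825785i)·b = (0.1327 - 0.7997i)
new amp(|1⟩) = (-0.825785i)·a + (-0.563985)·b = (-0.5462 - 0.2113i)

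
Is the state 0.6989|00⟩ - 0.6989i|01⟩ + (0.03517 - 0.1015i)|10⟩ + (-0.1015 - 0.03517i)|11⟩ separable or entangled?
Separable

Writing the state as a|00⟩ + b|01⟩ + c|10⟩ + d|11⟩, it is a product state iff ad − bc = 0.
Here (a, b, c, d) = (0.6989, -0.6989i, (0.03517 - 0.1015i), (-0.1015 - 0.03517i)): ad − bc = (0.6989)(-0.1015 - 0.03517i) − (-0.6989i)(0.03517 - 0.1015i) = 0, so the state is separable.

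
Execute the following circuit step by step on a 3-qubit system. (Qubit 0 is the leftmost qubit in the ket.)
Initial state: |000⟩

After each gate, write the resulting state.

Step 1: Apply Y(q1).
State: i|010⟩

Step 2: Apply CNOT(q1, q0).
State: i|110⟩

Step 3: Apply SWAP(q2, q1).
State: i|101⟩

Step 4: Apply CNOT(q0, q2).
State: i|100⟩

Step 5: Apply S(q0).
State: -|100⟩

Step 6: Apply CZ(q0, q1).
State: -|100⟩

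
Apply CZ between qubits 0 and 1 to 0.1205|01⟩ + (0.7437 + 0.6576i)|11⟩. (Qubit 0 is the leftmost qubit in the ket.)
0.1205|01⟩ + (-0.7437 - 0.6576i)|11⟩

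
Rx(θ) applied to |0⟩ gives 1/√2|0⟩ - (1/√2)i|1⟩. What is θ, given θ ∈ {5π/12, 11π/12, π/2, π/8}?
π/2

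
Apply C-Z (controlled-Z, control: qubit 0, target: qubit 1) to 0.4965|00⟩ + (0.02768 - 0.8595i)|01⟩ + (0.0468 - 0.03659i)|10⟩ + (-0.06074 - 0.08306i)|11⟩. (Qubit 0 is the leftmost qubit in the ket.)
0.4965|00⟩ + (0.02768 - 0.8595i)|01⟩ + (0.0468 - 0.03659i)|10⟩ + (0.06074 + 0.08306i)|11⟩

C-Z leaves the control-|0⟩ kets |00⟩, |01⟩ unchanged and applies Z to qubit 1 on the control-|1⟩ pair (|10⟩, |11⟩).
Z = [[1, 0], [0, -1]].
With a = amp(|10⟩) = (0.0468 - 0.03659i) and b = amp(|11⟩) = (-0.06074 - 0.08306i):
new amp(|10⟩) = (1)·a = (0.0468 - 0.03659i)
new amp(|11⟩) = (-1)·b = (0.06074 + 0.08306i)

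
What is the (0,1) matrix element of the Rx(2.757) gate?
-0.9816i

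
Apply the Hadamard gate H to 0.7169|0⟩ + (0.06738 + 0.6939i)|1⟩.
(0.5546 + 0.4907i)|0⟩ + (0.4593 - 0.4907i)|1⟩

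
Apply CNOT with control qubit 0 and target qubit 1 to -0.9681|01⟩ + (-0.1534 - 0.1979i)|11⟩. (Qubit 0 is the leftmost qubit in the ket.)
-0.9681|01⟩ + (-0.1534 - 0.1979i)|10⟩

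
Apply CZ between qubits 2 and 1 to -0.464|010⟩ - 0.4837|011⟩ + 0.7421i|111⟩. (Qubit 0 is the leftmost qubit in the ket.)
-0.464|010⟩ + 0.4837|011⟩ - 0.7421i|111⟩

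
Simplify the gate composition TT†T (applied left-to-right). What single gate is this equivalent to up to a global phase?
T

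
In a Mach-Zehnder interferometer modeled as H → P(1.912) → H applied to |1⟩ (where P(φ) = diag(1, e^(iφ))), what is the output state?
(0.6673 - 0.4712i)|0⟩ + (0.3327 + 0.4712i)|1⟩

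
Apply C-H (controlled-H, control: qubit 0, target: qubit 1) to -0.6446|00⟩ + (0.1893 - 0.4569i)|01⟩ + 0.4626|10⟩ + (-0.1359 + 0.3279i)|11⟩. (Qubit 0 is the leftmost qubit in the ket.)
-0.6446|00⟩ + (0.1893 - 0.4569i)|01⟩ + (0.231 + 0.2319i)|10⟩ + (0.4232 - 0.2319i)|11⟩

C-H leaves the control-|0⟩ kets |00⟩, |01⟩ unchanged and applies H to qubit 1 on the control-|1⟩ pair (|10⟩, |11⟩).
H = [[1/√2, 1/√2], [1/√2, -1/√2]].
With a = amp(|10⟩) = 0.4626 and b = amp(|11⟩) = (-0.1359 + 0.3279i):
new amp(|10⟩) = (1/√2)·a + (1/√2)·b = (0.231 + 0.2319i)
new amp(|11⟩) = (1/√2)·a + (-1/√2)·b = (0.4232 - 0.2319i)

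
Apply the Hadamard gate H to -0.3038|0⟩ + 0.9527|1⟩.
0.4588|0⟩ - 0.8885|1⟩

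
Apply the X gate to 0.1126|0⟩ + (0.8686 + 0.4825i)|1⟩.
(0.8686 + 0.4825i)|0⟩ + 0.1126|1⟩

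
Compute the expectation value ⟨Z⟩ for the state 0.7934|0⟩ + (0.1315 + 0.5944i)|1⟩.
0.2589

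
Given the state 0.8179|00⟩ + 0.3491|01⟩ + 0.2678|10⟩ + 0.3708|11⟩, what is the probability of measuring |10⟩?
0.07172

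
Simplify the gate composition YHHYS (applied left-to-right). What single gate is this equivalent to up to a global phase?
S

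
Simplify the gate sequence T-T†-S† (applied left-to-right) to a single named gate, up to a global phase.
S†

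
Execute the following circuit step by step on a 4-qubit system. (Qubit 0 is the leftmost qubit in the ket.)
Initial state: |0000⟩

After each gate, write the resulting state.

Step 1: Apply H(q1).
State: 1/√2|0000⟩ + 1/√2|0100⟩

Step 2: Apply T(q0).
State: 1/√2|0000⟩ + 1/√2|0100⟩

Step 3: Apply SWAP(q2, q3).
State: 1/√2|0000⟩ + 1/√2|0100⟩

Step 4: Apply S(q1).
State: 1/√2|0000⟩ + (1/√2)i|0100⟩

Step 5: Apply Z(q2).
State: 1/√2|0000⟩ + (1/√2)i|0100⟩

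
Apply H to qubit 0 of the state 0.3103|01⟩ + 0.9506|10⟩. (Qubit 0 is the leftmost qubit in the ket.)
0.6722|00⟩ + 0.2194|01⟩ - 0.6722|10⟩ + 0.2194|11⟩

H on qubit 0 mixes each pair of kets that differ only in qubit 0: amplitudes (a, b) of (|…0…⟩, |…1…⟩) become ((a + b)/√2, (a − b)/√2). Kets absent from the input have amplitude 0.
(|00⟩, |10⟩): (a, b) = (0, 0.9506) → (0.6722, -0.6722)
(|01⟩, |11⟩): (a, b) = (0.3103, 0) → (0.2194, 0.2194)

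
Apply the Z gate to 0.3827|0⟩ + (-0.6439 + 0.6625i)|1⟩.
0.3827|0⟩ + (0.6439 - 0.6625i)|1⟩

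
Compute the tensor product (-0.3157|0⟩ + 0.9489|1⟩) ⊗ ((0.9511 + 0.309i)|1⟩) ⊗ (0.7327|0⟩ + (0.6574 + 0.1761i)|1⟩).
(-0.22 - 0.07148i)|010⟩ + (-0.1802 - 0.117i)|011⟩ + (0.6613 + 0.2148i)|110⟩ + (0.5417 + 0.3517i)|111⟩

amp(|b₁b₂…⟩) = product of the factor amplitudes for bits b₁, b₂, …; only kets whose every factor amplitude is nonzero survive.
|010⟩: (-0.3157)(0.9511 + 0.309i)(0.7327) = (-0.22 - 0.07148i)
|011⟩: (-0.3157)(0.9511 + 0.309i)(0.6574 + 0.1761i) = (-0.1802 - 0.117i)
|110⟩: (0.9489)(0.9511 + 0.309i)(0.7327) = (0.6613 + 0.2148i)
|111⟩: (0.9489)(0.9511 + 0.309i)(0.6574 + 0.1761i) = (0.5417 + 0.3517i)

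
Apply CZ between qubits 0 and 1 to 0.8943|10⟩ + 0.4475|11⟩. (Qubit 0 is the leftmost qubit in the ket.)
0.8943|10⟩ - 0.4475|11⟩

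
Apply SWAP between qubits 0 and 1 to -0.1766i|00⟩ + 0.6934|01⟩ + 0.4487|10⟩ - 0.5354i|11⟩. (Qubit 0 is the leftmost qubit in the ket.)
-0.1766i|00⟩ + 0.4487|01⟩ + 0.6934|10⟩ - 0.5354i|11⟩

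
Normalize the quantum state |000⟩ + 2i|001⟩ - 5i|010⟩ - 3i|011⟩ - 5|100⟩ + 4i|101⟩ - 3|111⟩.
0.106|000⟩ + 0.212i|001⟩ - 0.53i|010⟩ - 0.318i|011⟩ - 0.53|100⟩ + 0.424i|101⟩ - 0.318|111⟩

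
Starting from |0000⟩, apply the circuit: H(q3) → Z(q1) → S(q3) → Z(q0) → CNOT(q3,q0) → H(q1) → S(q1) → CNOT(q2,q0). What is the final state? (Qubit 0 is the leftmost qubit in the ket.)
1/2|0000⟩ + (1/2)i|0100⟩ + (1/2)i|1001⟩ - 1/2|1101⟩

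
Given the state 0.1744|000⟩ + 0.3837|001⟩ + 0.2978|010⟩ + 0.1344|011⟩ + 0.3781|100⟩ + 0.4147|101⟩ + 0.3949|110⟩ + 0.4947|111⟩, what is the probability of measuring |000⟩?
0.03042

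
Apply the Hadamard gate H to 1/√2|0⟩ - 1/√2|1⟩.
|1⟩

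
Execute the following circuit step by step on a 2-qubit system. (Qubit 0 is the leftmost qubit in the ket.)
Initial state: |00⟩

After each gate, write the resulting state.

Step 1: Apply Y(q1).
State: i|01⟩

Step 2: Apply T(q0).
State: i|01⟩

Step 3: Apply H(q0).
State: (1/√2)i|01⟩ + (1/√2)i|11⟩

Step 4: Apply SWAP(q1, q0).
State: (1/√2)i|10⟩ + (1/√2)i|11⟩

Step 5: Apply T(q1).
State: (1/√2)i|10⟩ + (-1/2 + (1/2)i)|11⟩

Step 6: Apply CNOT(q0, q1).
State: (-1/2 + (1/2)i)|10⟩ + (1/√2)i|11⟩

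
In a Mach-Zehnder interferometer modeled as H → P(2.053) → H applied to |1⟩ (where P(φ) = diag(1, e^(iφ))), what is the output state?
(0.7319 - 0.443i)|0⟩ + (0.2681 + 0.443i)|1⟩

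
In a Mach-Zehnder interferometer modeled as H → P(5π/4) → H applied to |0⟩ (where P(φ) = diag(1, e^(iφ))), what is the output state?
(0.1464 - (1/√8)i)|0⟩ + (0.8536 + (1/√8)i)|1⟩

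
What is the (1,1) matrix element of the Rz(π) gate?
i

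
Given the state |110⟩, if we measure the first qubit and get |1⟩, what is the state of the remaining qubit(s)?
|10⟩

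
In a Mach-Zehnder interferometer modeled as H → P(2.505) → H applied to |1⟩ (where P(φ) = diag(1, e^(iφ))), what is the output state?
(0.9021 - 0.2972i)|0⟩ + (0.09794 + 0.2972i)|1⟩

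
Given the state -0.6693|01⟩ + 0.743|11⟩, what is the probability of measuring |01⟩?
0.448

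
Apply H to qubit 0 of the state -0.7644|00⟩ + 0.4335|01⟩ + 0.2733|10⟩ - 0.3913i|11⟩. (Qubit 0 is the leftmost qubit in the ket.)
-0.3473|00⟩ + (0.3065 - 0.2767i)|01⟩ - 0.7338|10⟩ + (0.3065 + 0.2767i)|11⟩

H on qubit 0 mixes each pair of kets that differ only in qubit 0: amplitudes (a, b) of (|…0…⟩, |…1…⟩) become ((a + b)/√2, (a − b)/√2). Kets absent from the input have amplitude 0.
(|00⟩, |10⟩): (a, b) = (-0.7644, 0.2733) → (-0.3473, -0.7338)
(|01⟩, |11⟩): (a, b) = (0.4335, -0.3913i) → ((0.3065 - 0.2767i), (0.3065 + 0.2767i))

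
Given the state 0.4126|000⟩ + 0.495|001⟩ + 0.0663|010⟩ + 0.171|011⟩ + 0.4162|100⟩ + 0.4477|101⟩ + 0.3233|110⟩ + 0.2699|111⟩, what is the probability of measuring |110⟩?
0.1045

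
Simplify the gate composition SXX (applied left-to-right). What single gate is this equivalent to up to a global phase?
S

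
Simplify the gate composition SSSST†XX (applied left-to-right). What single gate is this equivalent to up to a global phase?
T†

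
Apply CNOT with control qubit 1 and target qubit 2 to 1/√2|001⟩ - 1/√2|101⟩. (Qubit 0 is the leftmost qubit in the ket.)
1/√2|001⟩ - 1/√2|101⟩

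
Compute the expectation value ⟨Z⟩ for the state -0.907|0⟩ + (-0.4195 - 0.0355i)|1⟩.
0.6454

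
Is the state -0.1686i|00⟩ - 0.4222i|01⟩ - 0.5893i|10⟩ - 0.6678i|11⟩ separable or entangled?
Entangled

Writing the state as a|00⟩ + b|01⟩ + c|10⟩ + d|11⟩, it is a product state iff ad − bc = 0.
Here (a, b, c, d) = (-0.1686i, -0.4222i, -0.5893i, -0.6678i): ad − bc = (-0.1686i)(-0.6678i) − (-0.4222i)(-0.5893i) = 0.1362 ≠ 0, so the state is entangled.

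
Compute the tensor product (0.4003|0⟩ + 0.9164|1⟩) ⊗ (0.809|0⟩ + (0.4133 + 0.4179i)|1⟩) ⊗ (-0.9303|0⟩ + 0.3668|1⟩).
-0.3013|000⟩ + 0.1188|001⟩ + (-0.1539 - 0.1556i)|010⟩ + (0.06068 + 0.06136i)|011⟩ - 0.6897|100⟩ + 0.2719|101⟩ + (-0.3523 - 0.3563i)|110⟩ + (0.1389 + 0.1405i)|111⟩

amp(|b₁b₂…⟩) = product of the factor amplitudes for bits b₁, b₂, …; only kets whose every factor amplitude is nonzero survive.
|000⟩: (0.4003)(0.809)(-0.9303) = -0.3013
|001⟩: (0.4003)(0.809)(0.3668) = 0.1188
|010⟩: (0.4003)(0.4133 + 0.4179i)(-0.9303) = (-0.1539 - 0.1556i)
|011⟩: (0.4003)(0.4133 + 0.4179i)(0.3668) = (0.06068 + 0.06136i)
|100⟩: (0.9164)(0.809)(-0.9303) = -0.6897
|101⟩: (0.9164)(0.809)(0.3668) = 0.2719
|110⟩: (0.9164)(0.4133 + 0.4179i)(-0.9303) = (-0.3523 - 0.3563i)
|111⟩: (0.9164)(0.4133 + 0.4179i)(0.3668) = (0.1389 + 0.1405i)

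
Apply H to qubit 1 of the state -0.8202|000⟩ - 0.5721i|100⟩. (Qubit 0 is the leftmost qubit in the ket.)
-0.58|000⟩ - 0.58|010⟩ - 0.4045i|100⟩ - 0.4045i|110⟩

H on qubit 1 mixes each pair of kets that differ only in qubit 1: amplitudes (a, b) of (|…0…⟩, |…1…⟩) become ((a + b)/√2, (a − b)/√2). Kets absent from the input have amplitude 0.
(|000⟩, |010⟩): (a, b) = (-0.8202, 0) → (-0.58, -0.58)
(|100⟩, |110⟩): (a, b) = (-0.5721i, 0) → (-0.4045i, -0.4045i)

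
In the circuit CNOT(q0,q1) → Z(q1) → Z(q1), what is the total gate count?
3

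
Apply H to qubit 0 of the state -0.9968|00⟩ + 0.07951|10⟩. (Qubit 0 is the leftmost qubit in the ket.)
-0.6486|00⟩ - 0.7611|10⟩

H on qubit 0 mixes each pair of kets that differ only in qubit 0: amplitudes (a, b) of (|…0…⟩, |…1…⟩) become ((a + b)/√2, (a − b)/√2). Kets absent from the input have amplitude 0.
(|00⟩, |10⟩): (a, b) = (-0.9968, 0.07951) → (-0.6486, -0.7611)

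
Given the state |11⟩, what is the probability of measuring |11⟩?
1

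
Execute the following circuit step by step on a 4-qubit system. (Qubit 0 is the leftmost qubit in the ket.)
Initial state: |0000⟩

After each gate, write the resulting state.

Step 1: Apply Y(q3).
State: i|0001⟩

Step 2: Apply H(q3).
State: (1/√2)i|0000⟩ - (1/√2)i|0001⟩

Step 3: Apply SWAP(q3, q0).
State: (1/√2)i|0000⟩ - (1/√2)i|1000⟩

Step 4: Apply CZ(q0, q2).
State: (1/√2)i|0000⟩ - (1/√2)i|1000⟩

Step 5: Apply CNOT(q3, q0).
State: (1/√2)i|0000⟩ - (1/√2)i|1000⟩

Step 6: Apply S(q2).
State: (1/√2)i|0000⟩ - (1/√2)i|1000⟩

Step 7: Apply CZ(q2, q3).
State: (1/√2)i|0000⟩ - (1/√2)i|1000⟩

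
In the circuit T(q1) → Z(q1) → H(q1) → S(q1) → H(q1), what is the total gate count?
5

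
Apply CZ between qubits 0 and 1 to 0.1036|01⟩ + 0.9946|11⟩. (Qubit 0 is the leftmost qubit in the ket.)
0.1036|01⟩ - 0.9946|11⟩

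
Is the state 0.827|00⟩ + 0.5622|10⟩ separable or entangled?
Separable

Writing the state as a|00⟩ + b|01⟩ + c|10⟩ + d|11⟩, it is a product state iff ad − bc = 0.
Here (a, b, c, d) = (0.827, 0, 0.5622, 0): ad − bc = (0.827)(0) − (0)(0.5622) = 0, so the state is separable.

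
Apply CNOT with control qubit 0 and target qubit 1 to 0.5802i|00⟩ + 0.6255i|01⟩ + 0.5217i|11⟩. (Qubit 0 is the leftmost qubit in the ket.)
0.5802i|00⟩ + 0.6255i|01⟩ + 0.5217i|10⟩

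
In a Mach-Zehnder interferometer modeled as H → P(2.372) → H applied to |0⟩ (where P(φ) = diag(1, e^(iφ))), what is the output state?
(0.1409 + 0.3479i)|0⟩ + (0.8591 - 0.3479i)|1⟩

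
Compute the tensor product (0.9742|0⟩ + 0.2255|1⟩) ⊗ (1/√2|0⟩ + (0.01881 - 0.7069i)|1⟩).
0.6889|00⟩ + (0.01832 - 0.6887i)|01⟩ + 0.1595|10⟩ + (0.004242 - 0.1594i)|11⟩

amp(|b₁b₂…⟩) = product of the factor amplitudes for bits b₁, b₂, …; only kets whose every factor amplitude is nonzero survive.
|00⟩: (0.9742)(1/√2) = 0.6889
|01⟩: (0.9742)(0.01881 - 0.7069i) = (0.01832 - 0.6887i)
|10⟩: (0.2255)(1/√2) = 0.1595
|11⟩: (0.2255)(0.01881 - 0.7069i) = (0.004242 - 0.1594i)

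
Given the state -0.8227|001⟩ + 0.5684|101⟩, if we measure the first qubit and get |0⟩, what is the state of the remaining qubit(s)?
-|01⟩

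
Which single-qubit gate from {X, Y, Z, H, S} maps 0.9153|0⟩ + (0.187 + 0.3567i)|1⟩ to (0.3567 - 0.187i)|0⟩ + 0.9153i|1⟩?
Y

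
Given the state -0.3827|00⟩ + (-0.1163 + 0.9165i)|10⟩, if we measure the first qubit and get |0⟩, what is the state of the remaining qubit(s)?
-|0⟩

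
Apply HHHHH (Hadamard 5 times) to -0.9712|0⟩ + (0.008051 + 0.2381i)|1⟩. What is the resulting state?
(-0.681 + 0.1684i)|0⟩ + (-0.6924 - 0.1684i)|1⟩

H² = I, so H^5 = H: a single Hadamard. With (a, b) = (-0.9712, (0.008051 + 0.2381i)), H gives ((a + b)/√2, (a − b)/√2) = ((-0.681 + 0.1684i), (-0.6924 - 0.1684i)).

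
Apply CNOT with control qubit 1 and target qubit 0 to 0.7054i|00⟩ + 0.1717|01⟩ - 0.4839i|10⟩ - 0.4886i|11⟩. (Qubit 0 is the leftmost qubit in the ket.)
0.7054i|00⟩ - 0.4886i|01⟩ - 0.4839i|10⟩ + 0.1717|11⟩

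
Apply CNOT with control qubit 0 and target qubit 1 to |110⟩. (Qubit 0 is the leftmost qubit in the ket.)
|100⟩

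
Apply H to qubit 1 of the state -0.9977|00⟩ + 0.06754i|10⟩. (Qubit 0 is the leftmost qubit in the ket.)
-0.7055|00⟩ - 0.7055|01⟩ + 0.04776i|10⟩ + 0.04776i|11⟩

H on qubit 1 mixes each pair of kets that differ only in qubit 1: amplitudes (a, b) of (|…0…⟩, |…1…⟩) become ((a + b)/√2, (a − b)/√2). Kets absent from the input have amplitude 0.
(|00⟩, |01⟩): (a, b) = (-0.9977, 0) → (-0.7055, -0.7055)
(|10⟩, |11⟩): (a, b) = (0.06754i, 0) → (0.04776i, 0.04776i)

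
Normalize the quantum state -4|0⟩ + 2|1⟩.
-0.8944|0⟩ + 1/√5|1⟩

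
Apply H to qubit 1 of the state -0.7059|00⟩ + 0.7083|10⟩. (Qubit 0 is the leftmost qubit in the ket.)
-0.4991|00⟩ - 0.4991|01⟩ + 0.5008|10⟩ + 0.5008|11⟩

H on qubit 1 mixes each pair of kets that differ only in qubit 1: amplitudes (a, b) of (|…0…⟩, |…1…⟩) become ((a + b)/√2, (a − b)/√2). Kets absent from the input have amplitude 0.
(|00⟩, |01⟩): (a, b) = (-0.7059, 0) → (-0.4991, -0.4991)
(|10⟩, |11⟩): (a, b) = (0.7083, 0) → (0.5008, 0.5008)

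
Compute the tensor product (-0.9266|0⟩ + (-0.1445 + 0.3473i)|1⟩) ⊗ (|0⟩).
-0.9266|00⟩ + (-0.1445 + 0.3473i)|10⟩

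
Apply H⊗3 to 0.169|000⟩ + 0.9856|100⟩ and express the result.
0.4082|000⟩ + 0.4082|001⟩ + 0.4082|010⟩ + 0.4082|011⟩ - 0.2887|100⟩ - 0.2887|101⟩ - 0.2887|110⟩ - 0.2887|111⟩

H⊗3 gives amp(|y⟩) = (1/2√2) Σ_x (−1)^(x·y) amp(|x⟩), where x·y is the number of positions in which both x and y have a 1.
|000⟩: (0.169 + 0.9856)/(2√2) = 0.4082
|001⟩: (0.169 + 0.9856)/(2√2) = 0.4082
|010⟩: (0.169 + 0.9856)/(2√2) = 0.4082
|011⟩: (0.169 + 0.9856)/(2√2) = 0.4082
|100⟩: (0.169 - 0.9856)/(2√2) = -0.2887
|101⟩: (0.169 - 0.9856)/(2√2) = -0.2887
|110⟩: (0.169 - 0.9856)/(2√2) = -0.2887
|111⟩: (0.169 - 0.9856)/(2√2) = -0.2887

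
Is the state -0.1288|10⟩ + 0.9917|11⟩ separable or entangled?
Separable

Writing the state as a|00⟩ + b|01⟩ + c|10⟩ + d|11⟩, it is a product state iff ad − bc = 0.
Here (a, b, c, d) = (0, 0, -0.1288, 0.9917): ad − bc = (0)(0.9917) − (0)(-0.1288) = 0, so the state is separable.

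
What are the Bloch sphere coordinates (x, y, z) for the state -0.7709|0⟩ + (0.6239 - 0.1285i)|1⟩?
(-0.9619, 0.1981, 0.1885)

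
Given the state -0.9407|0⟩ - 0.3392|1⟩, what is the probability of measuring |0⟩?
0.8849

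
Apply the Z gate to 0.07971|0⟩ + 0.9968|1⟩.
0.07971|0⟩ - 0.9968|1⟩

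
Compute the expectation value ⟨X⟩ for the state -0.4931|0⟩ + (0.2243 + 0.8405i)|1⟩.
-0.2212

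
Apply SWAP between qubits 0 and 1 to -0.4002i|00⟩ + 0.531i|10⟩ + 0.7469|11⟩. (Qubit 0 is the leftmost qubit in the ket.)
-0.4002i|00⟩ + 0.531i|01⟩ + 0.7469|11⟩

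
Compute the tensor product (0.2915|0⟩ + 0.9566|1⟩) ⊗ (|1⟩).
0.2915|01⟩ + 0.9566|11⟩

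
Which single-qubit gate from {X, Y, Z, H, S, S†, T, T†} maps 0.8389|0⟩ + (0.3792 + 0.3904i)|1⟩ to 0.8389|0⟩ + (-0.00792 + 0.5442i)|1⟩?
T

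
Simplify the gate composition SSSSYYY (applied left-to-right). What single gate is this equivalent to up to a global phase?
Y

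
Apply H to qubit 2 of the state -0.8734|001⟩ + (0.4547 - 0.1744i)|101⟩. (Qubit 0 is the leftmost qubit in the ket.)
-0.6176|000⟩ + 0.6176|001⟩ + (0.3215 - 0.1233i)|100⟩ + (-0.3215 + 0.1233i)|101⟩

H on qubit 2 mixes each pair of kets that differ only in qubit 2: amplitudes (a, b) of (|…0…⟩, |…1…⟩) become ((a + b)/√2, (a − b)/√2). Kets absent from the input have amplitude 0.
(|000⟩, |001⟩): (a, b) = (0, -0.8734) → (-0.6176, 0.6176)
(|100⟩, |101⟩): (a, b) = (0, (0.4547 - 0.1744i)) → ((0.3215 - 0.1233i), (-0.3215 + 0.1233i))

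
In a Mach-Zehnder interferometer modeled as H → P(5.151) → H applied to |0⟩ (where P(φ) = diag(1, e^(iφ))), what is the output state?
(0.7123 - 0.4527i)|0⟩ + (0.2877 + 0.4527i)|1⟩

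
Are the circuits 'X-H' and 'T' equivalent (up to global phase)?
No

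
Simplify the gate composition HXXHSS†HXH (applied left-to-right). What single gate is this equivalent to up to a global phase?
Z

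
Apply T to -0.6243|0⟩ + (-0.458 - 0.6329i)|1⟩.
-0.6243|0⟩ + (0.1237 - 0.7714i)|1⟩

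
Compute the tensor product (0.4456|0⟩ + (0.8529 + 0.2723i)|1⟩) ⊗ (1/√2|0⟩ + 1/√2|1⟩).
0.3151|00⟩ + 0.3151|01⟩ + (0.6031 + 0.1925i)|10⟩ + (0.6031 + 0.1925i)|11⟩

amp(|b₁b₂…⟩) = product of the factor amplitudes for bits b₁, b₂, …; only kets whose every factor amplitude is nonzero survive.
|00⟩: (0.4456)(1/√2) = 0.3151
|01⟩: (0.4456)(1/√2) = 0.3151
|10⟩: (0.8529 + 0.2723i)(1/√2) = (0.6031 + 0.1925i)
|11⟩: (0.8529 + 0.2723i)(1/√2) = (0.6031 + 0.1925i)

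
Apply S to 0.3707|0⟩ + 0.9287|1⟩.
0.3707|0⟩ + 0.9287i|1⟩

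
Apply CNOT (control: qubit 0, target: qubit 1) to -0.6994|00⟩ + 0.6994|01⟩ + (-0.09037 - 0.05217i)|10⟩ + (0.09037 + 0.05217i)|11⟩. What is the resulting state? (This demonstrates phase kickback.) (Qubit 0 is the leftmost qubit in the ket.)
-0.6994|00⟩ + 0.6994|01⟩ + (0.09037 + 0.05217i)|10⟩ + (-0.09037 - 0.05217i)|11⟩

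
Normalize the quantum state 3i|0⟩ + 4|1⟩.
0.6i|0⟩ + 0.8|1⟩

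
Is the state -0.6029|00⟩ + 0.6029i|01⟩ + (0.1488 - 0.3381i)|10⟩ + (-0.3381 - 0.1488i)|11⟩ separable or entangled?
Separable

Writing the state as a|00⟩ + b|01⟩ + c|10⟩ + d|11⟩, it is a product state iff ad − bc = 0.
Here (a, b, c, d) = (-0.6029, 0.6029i, (0.1488 - 0.3381i), (-0.3381 - 0.1488i)): ad − bc = (-0.6029)(-0.3381 - 0.1488i) − (0.6029i)(0.1488 - 0.3381i) = 0, so the state is separable.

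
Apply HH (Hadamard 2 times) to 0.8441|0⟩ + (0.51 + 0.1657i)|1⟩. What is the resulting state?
0.8441|0⟩ + (0.51 + 0.1657i)|1⟩

H² = I, so an even number of Hadamards cancels: H^2 = I and the state is unchanged.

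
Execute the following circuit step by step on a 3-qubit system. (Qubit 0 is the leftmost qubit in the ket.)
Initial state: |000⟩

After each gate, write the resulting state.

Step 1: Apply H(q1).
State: 1/√2|000⟩ + 1/√2|010⟩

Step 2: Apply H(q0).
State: 1/2|000⟩ + 1/2|010⟩ + 1/2|100⟩ + 1/2|110⟩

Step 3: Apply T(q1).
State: 1/2|000⟩ + (1/√8 + (1/√8)i)|010⟩ + 1/2|100⟩ + (1/√8 + (1/√8)i)|110⟩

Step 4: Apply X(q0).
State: 1/2|000⟩ + (1/√8 + (1/√8)i)|010⟩ + 1/2|100⟩ + (1/√8 + (1/√8)i)|110⟩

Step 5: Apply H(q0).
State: 1/√2|000⟩ + (1/2 + (1/2)i)|010⟩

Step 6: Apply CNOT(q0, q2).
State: 1/√2|000⟩ + (1/2 + (1/2)i)|010⟩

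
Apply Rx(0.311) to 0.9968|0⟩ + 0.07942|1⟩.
(0.9848 - 0.0123i)|0⟩ + (0.07846 - 0.1544i)|1⟩

Rx(0.311) = [[cos(θ/2), −i·sin(θ/2)], [−i·sin(θ/2), cos(θ/2)]]; θ = 0.311, cos(θ/2) ≈ 0.987934, sin(θ/2) ≈ 0.154874.
With a = amp(|0⟩) = 0.9968 and b = amp(|1⟩) = 0.07942:
new amp(|0⟩) = (0.987934)·a + (-0.154874i)·b = (0.9848 - 0.0123i)
new amp(|1⟩) = (-0.154874i)·a + (0.987934)·b = (0.07846 - 0.1544i)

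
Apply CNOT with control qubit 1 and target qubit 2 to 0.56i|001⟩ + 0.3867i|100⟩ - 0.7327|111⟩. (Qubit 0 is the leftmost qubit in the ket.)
0.56i|001⟩ + 0.3867i|100⟩ - 0.7327|110⟩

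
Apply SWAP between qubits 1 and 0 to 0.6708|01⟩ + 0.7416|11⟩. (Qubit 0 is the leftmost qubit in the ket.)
0.6708|10⟩ + 0.7416|11⟩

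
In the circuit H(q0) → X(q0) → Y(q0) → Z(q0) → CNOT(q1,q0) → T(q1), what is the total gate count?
6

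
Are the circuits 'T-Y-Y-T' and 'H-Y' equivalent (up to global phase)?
No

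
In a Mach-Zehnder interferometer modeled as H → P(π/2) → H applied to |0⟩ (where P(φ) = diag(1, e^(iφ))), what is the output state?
(1/2 + (1/2)i)|0⟩ + (1/2 - (1/2)i)|1⟩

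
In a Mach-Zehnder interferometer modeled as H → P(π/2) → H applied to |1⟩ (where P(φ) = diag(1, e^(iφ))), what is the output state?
(1/2 - (1/2)i)|0⟩ + (1/2 + (1/2)i)|1⟩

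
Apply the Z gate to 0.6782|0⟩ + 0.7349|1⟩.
0.6782|0⟩ - 0.7349|1⟩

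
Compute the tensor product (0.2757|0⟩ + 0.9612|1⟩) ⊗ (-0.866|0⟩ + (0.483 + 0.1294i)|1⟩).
-0.2388|00⟩ + (0.1332 + 0.03568i)|01⟩ - 0.8324|10⟩ + (0.4643 + 0.1244i)|11⟩

amp(|b₁b₂…⟩) = product of the factor amplitudes for bits b₁, b₂, …; only kets whose every factor amplitude is nonzero survive.
|00⟩: (0.2757)(-0.866) = -0.2388
|01⟩: (0.2757)(0.483 + 0.1294i) = (0.1332 + 0.03568i)
|10⟩: (0.9612)(-0.866) = -0.8324
|11⟩: (0.9612)(0.483 + 0.1294i) = (0.4643 + 0.1244i)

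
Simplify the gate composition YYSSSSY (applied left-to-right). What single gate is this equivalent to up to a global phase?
Y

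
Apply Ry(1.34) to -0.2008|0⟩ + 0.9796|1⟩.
-0.7657|0⟩ + 0.6431|1⟩

Ry(1.34) = [[cos(θ/2), −sin(θ/2)], [sin(θ/2), cos(θ/2)]]; θ = 1.34, cos(θ/2) ≈ 0.783822, sin(θ/2) ≈ 0.620986.
With a = amp(|0⟩) = -0.2008 and b = amp(|1⟩) = 0.9796:
new amp(|0⟩) = (0.783822)·a + (-0.620986)·b = -0.7657
new amp(|1⟩) = (0.620986)·a + (0.783822)·b = 0.6431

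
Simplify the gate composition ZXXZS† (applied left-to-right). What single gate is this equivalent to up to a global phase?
S†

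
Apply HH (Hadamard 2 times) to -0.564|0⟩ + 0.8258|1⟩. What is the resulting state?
-0.564|0⟩ + 0.8258|1⟩

H² = I, so an even number of Hadamards cancels: H^2 = I and the state is unchanged.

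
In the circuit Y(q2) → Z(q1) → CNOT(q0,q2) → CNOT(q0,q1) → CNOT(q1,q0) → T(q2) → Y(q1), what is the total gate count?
7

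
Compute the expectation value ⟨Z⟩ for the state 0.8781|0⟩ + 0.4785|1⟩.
0.5421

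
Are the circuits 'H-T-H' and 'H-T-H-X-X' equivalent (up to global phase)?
Yes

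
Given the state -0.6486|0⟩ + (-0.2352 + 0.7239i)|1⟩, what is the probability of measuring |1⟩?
0.5794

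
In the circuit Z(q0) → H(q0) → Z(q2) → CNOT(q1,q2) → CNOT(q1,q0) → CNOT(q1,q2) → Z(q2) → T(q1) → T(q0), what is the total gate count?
9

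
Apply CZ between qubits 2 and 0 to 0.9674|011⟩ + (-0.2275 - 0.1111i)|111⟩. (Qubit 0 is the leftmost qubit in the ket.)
0.9674|011⟩ + (0.2275 + 0.1111i)|111⟩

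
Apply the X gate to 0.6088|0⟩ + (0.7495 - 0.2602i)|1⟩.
(0.7495 - 0.2602i)|0⟩ + 0.6088|1⟩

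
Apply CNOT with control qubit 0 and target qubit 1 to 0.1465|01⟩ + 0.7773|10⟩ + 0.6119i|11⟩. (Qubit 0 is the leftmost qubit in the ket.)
0.1465|01⟩ + 0.6119i|10⟩ + 0.7773|11⟩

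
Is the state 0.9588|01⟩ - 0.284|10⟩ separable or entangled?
Entangled

Writing the state as a|00⟩ + b|01⟩ + c|10⟩ + d|11⟩, it is a product state iff ad − bc = 0.
Here (a, b, c, d) = (0, 0.9588, -0.284, 0): ad − bc = (0)(0) − (0.9588)(-0.284) = 0.2723 ≠ 0, so the state is entangled.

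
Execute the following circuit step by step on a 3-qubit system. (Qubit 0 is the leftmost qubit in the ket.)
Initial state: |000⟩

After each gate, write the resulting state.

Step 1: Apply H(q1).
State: 1/√2|000⟩ + 1/√2|010⟩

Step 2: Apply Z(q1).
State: 1/√2|000⟩ - 1/√2|010⟩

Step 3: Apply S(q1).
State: 1/√2|000⟩ - (1/√2)i|010⟩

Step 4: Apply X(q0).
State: 1/√2|100⟩ - (1/√2)i|110⟩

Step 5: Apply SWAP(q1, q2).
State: 1/√2|100⟩ - (1/√2)i|101⟩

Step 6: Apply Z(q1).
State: 1/√2|100⟩ - (1/√2)i|101⟩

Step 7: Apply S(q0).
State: (1/√2)i|100⟩ + 1/√2|101⟩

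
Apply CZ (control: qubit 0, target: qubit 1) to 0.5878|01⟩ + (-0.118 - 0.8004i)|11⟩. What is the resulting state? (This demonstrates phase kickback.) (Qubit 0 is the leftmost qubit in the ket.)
0.5878|01⟩ + (0.118 + 0.8004i)|11⟩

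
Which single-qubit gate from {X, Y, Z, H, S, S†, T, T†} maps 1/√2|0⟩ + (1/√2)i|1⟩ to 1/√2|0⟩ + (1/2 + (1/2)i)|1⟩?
T†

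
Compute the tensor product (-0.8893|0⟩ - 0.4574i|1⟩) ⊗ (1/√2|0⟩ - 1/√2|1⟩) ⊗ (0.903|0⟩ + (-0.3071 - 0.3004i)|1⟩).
-0.5678|000⟩ + (0.1931 + 0.1889i)|001⟩ + 0.5678|010⟩ + (-0.1931 - 0.1889i)|011⟩ - 0.2921i|100⟩ + (-0.09716 + 0.09933i)|101⟩ + 0.2921i|110⟩ + (0.09716 - 0.09933i)|111⟩

amp(|b₁b₂…⟩) = product of the factor amplitudes for bits b₁, b₂, …; only kets whose every factor amplitude is nonzero survive.
|000⟩: (-0.8893)(1/√2)(0.903) = -0.5678
|001⟩: (-0.8893)(1/√2)(-0.3071 - 0.3004i) = (0.1931 + 0.1889i)
|010⟩: (-0.8893)(-1/√2)(0.903) = 0.5678
|011⟩: (-0.8893)(-1/√2)(-0.3071 - 0.3004i) = (-0.1931 - 0.1889i)
|100⟩: (-0.4574i)(1/√2)(0.903) = -0.2921i
|101⟩: (-0.4574i)(1/√2)(-0.3071 - 0.3004i) = (-0.09716 + 0.09933i)
|110⟩: (-0.4574i)(-1/√2)(0.903) = 0.2921i
|111⟩: (-0.4574i)(-1/√2)(-0.3071 - 0.3004i) = (0.09716 - 0.09933i)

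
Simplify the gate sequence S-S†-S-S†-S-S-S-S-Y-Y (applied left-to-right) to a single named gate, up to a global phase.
I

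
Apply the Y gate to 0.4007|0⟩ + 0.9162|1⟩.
-0.9162i|0⟩ + 0.4007i|1⟩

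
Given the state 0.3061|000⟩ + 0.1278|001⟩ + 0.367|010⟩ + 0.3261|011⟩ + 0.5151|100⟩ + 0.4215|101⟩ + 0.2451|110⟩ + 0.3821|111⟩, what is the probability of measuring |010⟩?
0.1347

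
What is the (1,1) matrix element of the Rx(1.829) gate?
0.6102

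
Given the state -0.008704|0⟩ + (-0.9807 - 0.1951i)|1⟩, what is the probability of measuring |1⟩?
0.9998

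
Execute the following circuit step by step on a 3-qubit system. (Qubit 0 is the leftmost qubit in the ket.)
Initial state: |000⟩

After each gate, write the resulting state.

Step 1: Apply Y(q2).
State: i|001⟩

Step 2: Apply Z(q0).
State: i|001⟩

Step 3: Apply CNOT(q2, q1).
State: i|011⟩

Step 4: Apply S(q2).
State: -|011⟩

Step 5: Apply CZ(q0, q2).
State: -|011⟩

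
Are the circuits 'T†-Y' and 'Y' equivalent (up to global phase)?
No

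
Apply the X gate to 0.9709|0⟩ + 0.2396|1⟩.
0.2396|0⟩ + 0.9709|1⟩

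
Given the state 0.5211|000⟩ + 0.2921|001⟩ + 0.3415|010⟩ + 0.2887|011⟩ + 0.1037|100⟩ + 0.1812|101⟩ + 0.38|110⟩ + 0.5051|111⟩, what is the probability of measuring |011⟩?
0.08335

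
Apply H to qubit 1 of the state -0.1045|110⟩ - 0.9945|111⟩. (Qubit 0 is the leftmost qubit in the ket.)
-0.07389|100⟩ - 0.7032|101⟩ + 0.07389|110⟩ + 0.7032|111⟩

H on qubit 1 mixes each pair of kets that differ only in qubit 1: amplitudes (a, b) of (|…0…⟩, |…1…⟩) become ((a + b)/√2, (a − b)/√2). Kets absent from the input have amplitude 0.
(|100⟩, |110⟩): (a, b) = (0, -0.1045) → (-0.07389, 0.07389)
(|101⟩, |111⟩): (a, b) = (0, -0.9945) → (-0.7032, 0.7032)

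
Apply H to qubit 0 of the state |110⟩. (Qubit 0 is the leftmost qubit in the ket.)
1/√2|010⟩ - 1/√2|110⟩

H on qubit 0 mixes each pair of kets that differ only in qubit 0: amplitudes (a, b) of (|…0…⟩, |…1…⟩) become ((a + b)/√2, (a − b)/√2). Kets absent from the input have amplitude 0.
(|010⟩, |110⟩): (a, b) = (0, 1) → (1/√2, -1/√2)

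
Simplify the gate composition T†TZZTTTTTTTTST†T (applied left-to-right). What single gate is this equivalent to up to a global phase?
S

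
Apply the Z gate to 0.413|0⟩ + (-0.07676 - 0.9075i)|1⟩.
0.413|0⟩ + (0.07676 + 0.9075i)|1⟩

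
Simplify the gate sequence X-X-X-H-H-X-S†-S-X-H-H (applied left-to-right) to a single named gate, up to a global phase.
X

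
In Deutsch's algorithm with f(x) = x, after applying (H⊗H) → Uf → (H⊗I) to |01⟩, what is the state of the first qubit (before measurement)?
|1⟩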